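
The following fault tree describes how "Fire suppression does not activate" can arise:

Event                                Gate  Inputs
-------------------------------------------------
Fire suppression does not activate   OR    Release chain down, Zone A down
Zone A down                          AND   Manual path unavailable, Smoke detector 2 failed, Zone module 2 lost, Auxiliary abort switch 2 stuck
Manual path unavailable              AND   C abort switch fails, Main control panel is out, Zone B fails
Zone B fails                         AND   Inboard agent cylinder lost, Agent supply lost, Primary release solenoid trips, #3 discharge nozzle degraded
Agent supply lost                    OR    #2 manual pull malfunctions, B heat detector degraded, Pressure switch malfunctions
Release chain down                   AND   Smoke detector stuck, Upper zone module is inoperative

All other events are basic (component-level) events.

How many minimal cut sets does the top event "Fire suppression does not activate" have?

Release chain down [AND]: one cut set from each child combined → 1 × 1 = 1 cut set(s).
Agent supply lost [OR]: union of children's cut sets → 3 cut set(s).
Zone B fails [AND]: one cut set from each child combined → 1 × 3 × 1 × 1 = 3 cut set(s).
Manual path unavailable [AND]: one cut set from each child combined → 1 × 1 × 3 = 3 cut set(s).
Zone A down [AND]: one cut set from each child combined → 3 × 1 × 1 × 1 = 3 cut set(s).
Fire suppression does not activate [OR]: union of children's cut sets → 4 cut set(s).
Minimal cut sets: {Smoke detector stuck, Upper zone module is inoperative}; {#2 manual pull malfunctions, #3 discharge nozzle degraded, Auxiliary abort switch 2 stuck, C abort switch fails, Inboard agent cylinder lost, Main control panel is out, Primary release solenoid trips, Smoke detector 2 failed, Zone module 2 lost}; {#3 discharge nozzle degraded, Auxiliary abort switch 2 stuck, B heat detector degraded, C abort switch fails, Inboard agent cylinder lost, Main control panel is out, Primary release solenoid trips, Smoke detector 2 failed, Zone module 2 lost}; {#3 discharge nozzle degraded, Auxiliary abort switch 2 stuck, C abort switch fails, Inboard agent cylinder lost, Main control panel is out, Pressure switch malfunctions, Primary release solenoid trips, Smoke detector 2 failed, Zone module 2 lost}.

4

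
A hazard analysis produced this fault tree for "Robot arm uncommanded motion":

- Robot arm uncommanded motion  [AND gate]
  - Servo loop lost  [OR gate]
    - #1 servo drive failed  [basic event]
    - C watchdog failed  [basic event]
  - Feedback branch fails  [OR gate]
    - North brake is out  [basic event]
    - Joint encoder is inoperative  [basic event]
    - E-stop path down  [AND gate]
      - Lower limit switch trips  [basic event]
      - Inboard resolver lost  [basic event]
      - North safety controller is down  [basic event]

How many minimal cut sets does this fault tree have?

6

Servo loop lost [OR]: union of children's cut sets → 2 cut set(s).
E-stop path down [AND]: one cut set from each child combined → 1 × 1 × 1 = 1 cut set(s).
Feedback branch fails [OR]: union of children's cut sets → 3 cut set(s).
Robot arm uncommanded motion [AND]: one cut set from each child combined → 2 × 3 = 6 cut set(s).
Minimal cut sets: {#1 servo drive failed, North brake is out}; {#1 servo drive failed, Joint encoder is inoperative}; {#1 servo drive failed, Inboard resolver lost, Lower limit switch trips, North safety controller is down}; {C watchdog failed, North brake is out}; {C watchdog failed, Joint encoder is inoperative}; {C watchdog failed, Inboard resolver lost, Lower limit switch trips, North safety controller is down}.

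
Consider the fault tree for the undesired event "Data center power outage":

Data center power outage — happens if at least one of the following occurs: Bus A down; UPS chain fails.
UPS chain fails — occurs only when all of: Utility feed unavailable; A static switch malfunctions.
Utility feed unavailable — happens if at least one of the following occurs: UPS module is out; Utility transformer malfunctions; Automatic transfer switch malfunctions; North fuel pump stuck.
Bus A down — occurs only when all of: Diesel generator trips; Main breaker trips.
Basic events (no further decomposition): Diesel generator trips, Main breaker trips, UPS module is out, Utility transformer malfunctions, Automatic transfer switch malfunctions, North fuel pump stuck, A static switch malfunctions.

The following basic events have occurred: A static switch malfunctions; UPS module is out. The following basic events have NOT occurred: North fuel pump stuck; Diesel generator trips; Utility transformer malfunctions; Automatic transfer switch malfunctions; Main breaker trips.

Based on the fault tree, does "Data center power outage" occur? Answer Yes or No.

Bus A down [AND]: Diesel generator trips=not, Main breaker trips=not → not all inputs occur → does not occur.
Utility feed unavailable [OR]: UPS module is out=occurs, Utility transformer malfunctions=not, Automatic transfer switch malfunctions=not, North fuel pump stuck=not → at least one input occurs → occurs.
UPS chain fails [AND]: Utility feed unavailable=occurs, A static switch malfunctions=occurs → all inputs occur → occurs.
Data center power outage [OR]: Bus A down=not, UPS chain fails=occurs → at least one input occurs → occurs.

Yes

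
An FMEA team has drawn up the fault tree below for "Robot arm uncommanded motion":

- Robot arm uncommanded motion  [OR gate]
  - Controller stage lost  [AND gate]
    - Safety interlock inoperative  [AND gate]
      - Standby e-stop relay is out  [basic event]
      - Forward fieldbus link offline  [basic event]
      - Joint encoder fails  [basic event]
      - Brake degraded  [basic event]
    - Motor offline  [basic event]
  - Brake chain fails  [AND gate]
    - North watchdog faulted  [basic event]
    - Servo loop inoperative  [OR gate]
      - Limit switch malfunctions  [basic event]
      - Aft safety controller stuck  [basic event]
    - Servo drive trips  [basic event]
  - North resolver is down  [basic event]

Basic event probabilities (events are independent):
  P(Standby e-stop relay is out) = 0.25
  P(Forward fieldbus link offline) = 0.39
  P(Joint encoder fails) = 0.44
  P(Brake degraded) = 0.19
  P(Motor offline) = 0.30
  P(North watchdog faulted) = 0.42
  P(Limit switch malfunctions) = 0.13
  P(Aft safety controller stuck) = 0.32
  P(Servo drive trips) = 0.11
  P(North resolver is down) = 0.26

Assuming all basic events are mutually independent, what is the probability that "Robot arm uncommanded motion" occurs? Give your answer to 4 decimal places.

P(Safety interlock inoperative) [AND] = 0.25 × 0.39 × 0.44 × 0.19 = 0.008151
P(Controller stage lost) [AND] = 0.008151 × 0.30 = 0.002445
P(Servo loop inoperative) [OR] = 1 − (1−0.13) × (1−0.32) = 0.408400
P(Brake chain fails) [AND] = 0.42 × 0.408400 × 0.11 = 0.018868
P(Robot arm uncommanded motion) [OR] = 1 − (1−0.002445) × (1−0.018868) × (1−0.26) = 0.275737
Rounded to 4 decimal places: P(Robot arm uncommanded motion) ≈ 0.2757.

0.2757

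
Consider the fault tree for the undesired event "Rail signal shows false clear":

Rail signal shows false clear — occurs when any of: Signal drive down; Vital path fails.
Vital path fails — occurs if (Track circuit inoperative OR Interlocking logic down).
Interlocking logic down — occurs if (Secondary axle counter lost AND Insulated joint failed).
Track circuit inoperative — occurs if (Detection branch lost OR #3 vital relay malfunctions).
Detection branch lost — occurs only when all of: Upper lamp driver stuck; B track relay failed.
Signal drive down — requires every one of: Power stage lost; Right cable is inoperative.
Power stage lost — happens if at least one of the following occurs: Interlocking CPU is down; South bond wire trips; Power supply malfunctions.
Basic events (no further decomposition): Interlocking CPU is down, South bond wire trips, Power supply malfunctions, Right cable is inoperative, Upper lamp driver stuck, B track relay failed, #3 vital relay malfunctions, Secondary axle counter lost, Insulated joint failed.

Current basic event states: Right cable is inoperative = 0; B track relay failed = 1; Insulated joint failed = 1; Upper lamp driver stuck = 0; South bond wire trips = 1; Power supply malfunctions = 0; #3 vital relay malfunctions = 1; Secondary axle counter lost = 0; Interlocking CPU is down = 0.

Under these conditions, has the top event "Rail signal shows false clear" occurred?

Power stage lost [OR]: Interlocking CPU is down=not, South bond wire trips=occurs, Power supply malfunctions=not → at least one input occurs → occurs.
Signal drive down [AND]: Power stage lost=occurs, Right cable is inoperative=not → not all inputs occur → does not occur.
Detection branch lost [AND]: Upper lamp driver stuck=not, B track relay failed=occurs → not all inputs occur → does not occur.
Track circuit inoperative [OR]: Detection branch lost=not, #3 vital relay malfunctions=occurs → at least one input occurs → occurs.
Interlocking logic down [AND]: Secondary axle counter lost=not, Insulated joint failed=occurs → not all inputs occur → does not occur.
Vital path fails [OR]: Track circuit inoperative=occurs, Interlocking logic down=not → at least one input occurs → occurs.
Rail signal shows false clear [OR]: Signal drive down=not, Vital path fails=occurs → at least one input occurs → occurs.

Yes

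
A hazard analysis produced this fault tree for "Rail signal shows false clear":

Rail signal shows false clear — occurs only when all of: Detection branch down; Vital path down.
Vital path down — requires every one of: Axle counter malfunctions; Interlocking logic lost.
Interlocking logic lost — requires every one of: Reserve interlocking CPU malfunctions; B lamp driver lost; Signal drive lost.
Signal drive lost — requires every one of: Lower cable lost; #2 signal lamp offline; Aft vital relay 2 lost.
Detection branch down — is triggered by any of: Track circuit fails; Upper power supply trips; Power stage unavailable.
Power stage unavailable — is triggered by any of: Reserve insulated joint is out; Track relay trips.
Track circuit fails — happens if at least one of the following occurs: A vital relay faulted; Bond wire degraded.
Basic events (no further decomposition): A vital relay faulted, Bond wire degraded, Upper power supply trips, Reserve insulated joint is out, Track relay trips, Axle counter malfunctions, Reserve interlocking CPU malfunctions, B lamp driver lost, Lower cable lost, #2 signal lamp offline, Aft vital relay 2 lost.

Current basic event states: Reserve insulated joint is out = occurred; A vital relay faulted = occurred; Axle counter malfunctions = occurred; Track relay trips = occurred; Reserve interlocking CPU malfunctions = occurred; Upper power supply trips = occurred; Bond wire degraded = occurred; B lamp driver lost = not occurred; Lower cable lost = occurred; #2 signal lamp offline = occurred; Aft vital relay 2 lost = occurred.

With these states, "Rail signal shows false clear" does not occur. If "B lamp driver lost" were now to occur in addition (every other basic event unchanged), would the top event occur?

Yes

Counterfactual: set "B lamp driver lost" to occurred.
Track circuit fails [OR]: A vital relay faulted=occurs, Bond wire degraded=occurs → at least one input occurs → occurs.
Power stage unavailable [OR]: Reserve insulated joint is out=occurs, Track relay trips=occurs → at least one input occurs → occurs.
Detection branch down [OR]: Track circuit fails=occurs, Upper power supply trips=occurs, Power stage unavailable=occurs → at least one input occurs → occurs.
Signal drive lost [AND]: Lower cable lost=occurs, #2 signal lamp offline=occurs, Aft vital relay 2 lost=occurs → all inputs occur → occurs.
Interlocking logic lost [AND]: Reserve interlocking CPU malfunctions=occurs, B lamp driver lost=occurs, Signal drive lost=occurs → all inputs occur → occurs.
Vital path down [AND]: Axle counter malfunctions=occurs, Interlocking logic lost=occurs → all inputs occur → occurs.
Rail signal shows false clear [AND]: Detection branch down=occurs, Vital path down=occurs → all inputs occur → occurs.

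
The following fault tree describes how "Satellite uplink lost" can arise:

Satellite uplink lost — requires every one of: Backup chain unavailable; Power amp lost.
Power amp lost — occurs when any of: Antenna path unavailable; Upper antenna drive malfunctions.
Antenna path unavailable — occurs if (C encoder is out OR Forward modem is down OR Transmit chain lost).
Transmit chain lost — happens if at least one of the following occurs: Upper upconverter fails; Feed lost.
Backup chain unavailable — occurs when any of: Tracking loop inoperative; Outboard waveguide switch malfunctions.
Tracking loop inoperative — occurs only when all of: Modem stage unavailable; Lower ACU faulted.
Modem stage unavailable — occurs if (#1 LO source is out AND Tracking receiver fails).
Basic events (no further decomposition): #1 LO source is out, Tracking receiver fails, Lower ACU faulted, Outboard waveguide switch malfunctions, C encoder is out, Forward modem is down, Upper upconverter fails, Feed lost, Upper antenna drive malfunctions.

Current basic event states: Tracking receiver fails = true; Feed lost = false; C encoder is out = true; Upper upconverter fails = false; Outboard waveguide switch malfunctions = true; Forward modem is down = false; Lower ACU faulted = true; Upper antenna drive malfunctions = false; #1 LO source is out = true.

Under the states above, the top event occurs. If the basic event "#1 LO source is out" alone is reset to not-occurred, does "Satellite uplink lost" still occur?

Counterfactual: set "#1 LO source is out" to not occurred.
Modem stage unavailable [AND]: #1 LO source is out=not, Tracking receiver fails=occurs → not all inputs occur → does not occur.
Tracking loop inoperative [AND]: Modem stage unavailable=not, Lower ACU faulted=occurs → not all inputs occur → does not occur.
Backup chain unavailable [OR]: Tracking loop inoperative=not, Outboard waveguide switch malfunctions=occurs → at least one input occurs → occurs.
Transmit chain lost [OR]: Upper upconverter fails=not, Feed lost=not → no input occurs → does not occur.
Antenna path unavailable [OR]: C encoder is out=occurs, Forward modem is down=not, Transmit chain lost=not → at least one input occurs → occurs.
Power amp lost [OR]: Antenna path unavailable=occurs, Upper antenna drive malfunctions=not → at least one input occurs → occurs.
Satellite uplink lost [AND]: Backup chain unavailable=occurs, Power amp lost=occurs → all inputs occur → occurs.

Yes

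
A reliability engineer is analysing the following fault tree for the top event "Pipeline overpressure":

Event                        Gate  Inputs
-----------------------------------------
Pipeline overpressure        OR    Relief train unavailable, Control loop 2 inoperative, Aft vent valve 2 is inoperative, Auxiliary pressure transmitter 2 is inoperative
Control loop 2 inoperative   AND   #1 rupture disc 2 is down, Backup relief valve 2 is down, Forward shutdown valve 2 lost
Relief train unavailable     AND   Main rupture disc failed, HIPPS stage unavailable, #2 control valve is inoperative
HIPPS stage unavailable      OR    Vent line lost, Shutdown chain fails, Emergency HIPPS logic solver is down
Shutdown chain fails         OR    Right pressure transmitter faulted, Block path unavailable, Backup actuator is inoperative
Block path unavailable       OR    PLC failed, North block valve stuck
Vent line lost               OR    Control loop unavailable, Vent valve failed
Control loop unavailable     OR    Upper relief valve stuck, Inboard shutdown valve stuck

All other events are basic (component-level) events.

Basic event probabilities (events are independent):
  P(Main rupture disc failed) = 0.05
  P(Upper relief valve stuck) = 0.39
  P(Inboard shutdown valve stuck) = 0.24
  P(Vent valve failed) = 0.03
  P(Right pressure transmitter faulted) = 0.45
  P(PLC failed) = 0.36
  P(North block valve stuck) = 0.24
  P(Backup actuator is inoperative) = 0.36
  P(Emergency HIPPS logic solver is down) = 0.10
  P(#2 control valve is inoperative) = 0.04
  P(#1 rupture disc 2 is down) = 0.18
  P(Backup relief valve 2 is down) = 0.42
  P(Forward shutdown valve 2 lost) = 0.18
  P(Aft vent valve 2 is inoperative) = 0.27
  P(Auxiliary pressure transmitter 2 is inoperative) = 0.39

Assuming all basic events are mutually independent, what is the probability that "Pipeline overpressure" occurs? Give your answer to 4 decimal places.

P(Control loop unavailable) [OR] = 1 − (1−0.39) × (1−0.24) = 0.536400
P(Vent line lost) [OR] = 1 − (1−0.536400) × (1−0.03) = 0.550308
P(Block path unavailable) [OR] = 1 − (1−0.36) × (1−0.24) = 0.513600
P(Shutdown chain fails) [OR] = 1 − (1−0.45) × (1−0.513600) × (1−0.36) = 0.828787
P(HIPPS stage unavailable) [OR] = 1 − (1−0.550308) × (1−0.828787) × (1−0.10) = 0.930706
P(Relief train unavailable) [AND] = 0.05 × 0.930706 × 0.04 = 0.001861
P(Control loop 2 inoperative) [AND] = 0.18 × 0.42 × 0.18 = 0.013608
P(Pipeline overpressure) [OR] = 1 − (1−0.001861) × (1−0.013608) × (1−0.27) × (1−0.39) = 0.561577
Rounded to 4 decimal places: P(Pipeline overpressure) ≈ 0.5616.

0.5616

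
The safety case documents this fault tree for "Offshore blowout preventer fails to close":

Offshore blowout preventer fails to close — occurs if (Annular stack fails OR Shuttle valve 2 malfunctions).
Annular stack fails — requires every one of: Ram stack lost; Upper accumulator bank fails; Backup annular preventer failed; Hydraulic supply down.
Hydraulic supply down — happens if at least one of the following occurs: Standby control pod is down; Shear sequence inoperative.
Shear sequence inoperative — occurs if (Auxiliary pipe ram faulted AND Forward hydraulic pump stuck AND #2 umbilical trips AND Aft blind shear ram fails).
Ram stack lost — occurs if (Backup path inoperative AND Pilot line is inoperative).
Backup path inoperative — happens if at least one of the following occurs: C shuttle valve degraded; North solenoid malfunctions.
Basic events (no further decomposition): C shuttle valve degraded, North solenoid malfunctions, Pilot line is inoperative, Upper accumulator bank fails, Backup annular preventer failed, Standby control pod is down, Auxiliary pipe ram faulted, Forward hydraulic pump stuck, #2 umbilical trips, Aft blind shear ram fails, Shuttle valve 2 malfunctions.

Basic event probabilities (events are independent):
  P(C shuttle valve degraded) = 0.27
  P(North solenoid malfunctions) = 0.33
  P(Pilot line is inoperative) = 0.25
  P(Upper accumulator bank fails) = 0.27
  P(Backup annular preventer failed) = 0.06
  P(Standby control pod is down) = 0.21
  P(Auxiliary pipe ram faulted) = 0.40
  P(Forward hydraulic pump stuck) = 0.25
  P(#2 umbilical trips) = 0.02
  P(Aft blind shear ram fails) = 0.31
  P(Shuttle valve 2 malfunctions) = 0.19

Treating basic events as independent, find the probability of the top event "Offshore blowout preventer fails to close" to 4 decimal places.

0.1904

P(Backup path inoperative) [OR] = 1 − (1−0.27) × (1−0.33) = 0.510900
P(Ram stack lost) [AND] = 0.510900 × 0.25 = 0.127725
P(Shear sequence inoperative) [AND] = 0.40 × 0.25 × 0.02 × 0.31 = 0.000620
P(Hydraulic supply down) [OR] = 1 − (1−0.21) × (1−0.000620) = 0.210490
P(Annular stack fails) [AND] = 0.127725 × 0.27 × 0.06 × 0.210490 = 0.000436
P(Offshore blowout preventer fails to close) [OR] = 1 − (1−0.000436) × (1−0.19) = 0.190353
Rounded to 4 decimal places: P(Offshore blowout preventer fails to close) ≈ 0.1904.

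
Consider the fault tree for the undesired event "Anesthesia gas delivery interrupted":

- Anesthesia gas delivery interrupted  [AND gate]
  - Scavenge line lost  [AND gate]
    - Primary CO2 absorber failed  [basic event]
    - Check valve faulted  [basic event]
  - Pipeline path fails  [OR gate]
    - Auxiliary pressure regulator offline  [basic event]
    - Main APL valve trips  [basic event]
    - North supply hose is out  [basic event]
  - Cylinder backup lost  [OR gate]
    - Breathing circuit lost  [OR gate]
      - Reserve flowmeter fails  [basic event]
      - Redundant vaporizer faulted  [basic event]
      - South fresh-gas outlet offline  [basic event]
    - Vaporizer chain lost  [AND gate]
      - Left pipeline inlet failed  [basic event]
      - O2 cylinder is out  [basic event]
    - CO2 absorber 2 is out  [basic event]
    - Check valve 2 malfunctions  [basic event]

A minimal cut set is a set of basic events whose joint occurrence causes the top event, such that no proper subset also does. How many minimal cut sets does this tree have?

Scavenge line lost [AND]: one cut set from each child combined → 1 × 1 = 1 cut set(s).
Pipeline path fails [OR]: union of children's cut sets → 3 cut set(s).
Breathing circuit lost [OR]: union of children's cut sets → 3 cut set(s).
Vaporizer chain lost [AND]: one cut set from each child combined → 1 × 1 = 1 cut set(s).
Cylinder backup lost [OR]: union of children's cut sets → 6 cut set(s).
Anesthesia gas delivery interrupted [AND]: one cut set from each child combined → 1 × 3 × 6 = 18 cut set(s).

18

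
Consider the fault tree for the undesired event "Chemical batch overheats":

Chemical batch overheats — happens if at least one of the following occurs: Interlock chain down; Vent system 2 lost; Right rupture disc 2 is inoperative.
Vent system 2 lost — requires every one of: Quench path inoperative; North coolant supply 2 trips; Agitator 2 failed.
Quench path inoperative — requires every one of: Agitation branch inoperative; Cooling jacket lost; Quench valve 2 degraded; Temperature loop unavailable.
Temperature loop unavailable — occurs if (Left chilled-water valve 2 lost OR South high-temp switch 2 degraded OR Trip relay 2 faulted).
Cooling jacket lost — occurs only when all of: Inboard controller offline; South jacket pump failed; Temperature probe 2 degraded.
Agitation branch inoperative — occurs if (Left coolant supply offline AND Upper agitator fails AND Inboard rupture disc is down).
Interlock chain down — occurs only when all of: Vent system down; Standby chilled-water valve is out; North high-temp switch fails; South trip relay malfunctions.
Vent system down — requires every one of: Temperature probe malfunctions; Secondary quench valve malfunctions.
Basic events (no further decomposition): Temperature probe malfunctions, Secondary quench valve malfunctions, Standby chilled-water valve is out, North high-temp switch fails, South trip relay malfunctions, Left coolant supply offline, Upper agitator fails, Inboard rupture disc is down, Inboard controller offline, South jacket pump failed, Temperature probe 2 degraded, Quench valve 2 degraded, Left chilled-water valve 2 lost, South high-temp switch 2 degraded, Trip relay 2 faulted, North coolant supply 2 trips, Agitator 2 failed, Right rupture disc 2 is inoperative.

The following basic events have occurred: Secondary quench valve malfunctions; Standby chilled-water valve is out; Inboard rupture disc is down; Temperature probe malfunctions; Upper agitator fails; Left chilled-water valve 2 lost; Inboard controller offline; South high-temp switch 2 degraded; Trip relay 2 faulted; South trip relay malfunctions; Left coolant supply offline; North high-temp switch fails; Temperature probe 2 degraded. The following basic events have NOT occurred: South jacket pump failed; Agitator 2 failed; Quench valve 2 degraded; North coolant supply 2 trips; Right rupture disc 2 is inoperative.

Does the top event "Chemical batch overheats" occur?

Vent system down [AND]: Temperature probe malfunctions=occurs, Secondary quench valve malfunctions=occurs → all inputs occur → occurs.
Interlock chain down [AND]: Vent system down=occurs, Standby chilled-water valve is out=occurs, North high-temp switch fails=occurs, South trip relay malfunctions=occurs → all inputs occur → occurs.
Agitation branch inoperative [AND]: Left coolant supply offline=occurs, Upper agitator fails=occurs, Inboard rupture disc is down=occurs → all inputs occur → occurs.
Cooling jacket lost [AND]: Inboard controller offline=occurs, South jacket pump failed=not, Temperature probe 2 degraded=occurs → not all inputs occur → does not occur.
Temperature loop unavailable [OR]: Left chilled-water valve 2 lost=occurs, South high-temp switch 2 degraded=occurs, Trip relay 2 faulted=occurs → at least one input occurs → occurs.
Quench path inoperative [AND]: Agitation branch inoperative=occurs, Cooling jacket lost=not, Quench valve 2 degraded=not, Temperature loop unavailable=occurs → not all inputs occur → does not occur.
Vent system 2 lost [AND]: Quench path inoperative=not, North coolant supply 2 trips=not, Agitator 2 failed=not → not all inputs occur → does not occur.
Chemical batch overheats [OR]: Interlock chain down=occurs, Vent system 2 lost=not, Right rupture disc 2 is inoperative=not → at least one input occurs → occurs.

Yes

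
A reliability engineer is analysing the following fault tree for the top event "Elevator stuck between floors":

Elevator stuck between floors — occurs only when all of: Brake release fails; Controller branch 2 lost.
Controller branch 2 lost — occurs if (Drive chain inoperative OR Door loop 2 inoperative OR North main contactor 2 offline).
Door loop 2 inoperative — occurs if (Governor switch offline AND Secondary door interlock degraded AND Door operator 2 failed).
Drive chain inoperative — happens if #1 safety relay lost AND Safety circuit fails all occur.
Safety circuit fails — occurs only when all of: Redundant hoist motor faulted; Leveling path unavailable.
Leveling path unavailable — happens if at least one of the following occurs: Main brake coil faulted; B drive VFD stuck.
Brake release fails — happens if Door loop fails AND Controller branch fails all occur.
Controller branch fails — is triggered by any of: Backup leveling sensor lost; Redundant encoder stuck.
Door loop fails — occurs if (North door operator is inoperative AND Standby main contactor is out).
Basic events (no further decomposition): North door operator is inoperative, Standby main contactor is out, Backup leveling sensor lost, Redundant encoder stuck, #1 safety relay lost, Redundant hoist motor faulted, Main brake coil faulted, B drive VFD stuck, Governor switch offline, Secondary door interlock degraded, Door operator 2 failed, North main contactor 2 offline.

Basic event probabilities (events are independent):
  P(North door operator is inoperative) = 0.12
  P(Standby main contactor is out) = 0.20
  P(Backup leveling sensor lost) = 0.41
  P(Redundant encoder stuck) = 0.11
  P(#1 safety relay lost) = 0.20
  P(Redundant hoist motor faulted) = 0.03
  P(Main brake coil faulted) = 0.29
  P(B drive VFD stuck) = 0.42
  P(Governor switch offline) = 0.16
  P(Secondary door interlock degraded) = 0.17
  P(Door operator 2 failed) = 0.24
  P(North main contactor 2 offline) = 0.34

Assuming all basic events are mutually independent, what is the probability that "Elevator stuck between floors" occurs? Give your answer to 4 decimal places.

P(Door loop fails) [AND] = 0.12 × 0.20 = 0.024000
P(Controller branch fails) [OR] = 1 − (1−0.41) × (1−0.11) = 0.474900
P(Brake release fails) [AND] = 0.024000 × 0.474900 = 0.011398
P(Leveling path unavailable) [OR] = 1 − (1−0.29) × (1−0.42) = 0.588200
P(Safety circuit fails) [AND] = 0.03 × 0.588200 = 0.017646
P(Drive chain inoperative) [AND] = 0.20 × 0.017646 = 0.003529
P(Door loop 2 inoperative) [AND] = 0.16 × 0.17 × 0.24 = 0.006528
P(Controller branch 2 lost) [OR] = 1 − (1−0.003529) × (1−0.006528) × (1−0.34) = 0.346622
P(Elevator stuck between floors) [AND] = 0.011398 × 0.346622 = 0.003951
Rounded to 4 decimal places: P(Elevator stuck between floors) ≈ 0.0040.

0.0040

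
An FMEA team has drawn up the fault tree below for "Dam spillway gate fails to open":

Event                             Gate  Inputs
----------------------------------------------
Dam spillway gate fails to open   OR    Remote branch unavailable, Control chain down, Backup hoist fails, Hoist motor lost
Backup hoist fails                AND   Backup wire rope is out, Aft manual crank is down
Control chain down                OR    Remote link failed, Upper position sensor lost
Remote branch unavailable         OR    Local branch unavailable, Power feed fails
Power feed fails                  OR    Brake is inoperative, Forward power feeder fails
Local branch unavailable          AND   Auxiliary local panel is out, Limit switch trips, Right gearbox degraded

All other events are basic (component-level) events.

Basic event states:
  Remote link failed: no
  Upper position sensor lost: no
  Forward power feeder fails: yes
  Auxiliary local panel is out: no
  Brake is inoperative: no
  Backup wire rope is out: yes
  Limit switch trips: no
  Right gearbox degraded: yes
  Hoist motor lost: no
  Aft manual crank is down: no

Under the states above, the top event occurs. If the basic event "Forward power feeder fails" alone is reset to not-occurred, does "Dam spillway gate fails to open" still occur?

No

Counterfactual: set "Forward power feeder fails" to not occurred.
Local branch unavailable [AND]: Auxiliary local panel is out=not, Limit switch trips=not, Right gearbox degraded=occurs → not all inputs occur → does not occur.
Power feed fails [OR]: Brake is inoperative=not, Forward power feeder fails=not → no input occurs → does not occur.
Remote branch unavailable [OR]: Local branch unavailable=not, Power feed fails=not → no input occurs → does not occur.
Control chain down [OR]: Remote link failed=not, Upper position sensor lost=not → no input occurs → does not occur.
Backup hoist fails [AND]: Backup wire rope is out=occurs, Aft manual crank is down=not → not all inputs occur → does not occur.
Dam spillway gate fails to open [OR]: Remote branch unavailable=not, Control chain down=not, Backup hoist fails=not, Hoist motor lost=not → no input occurs → does not occur.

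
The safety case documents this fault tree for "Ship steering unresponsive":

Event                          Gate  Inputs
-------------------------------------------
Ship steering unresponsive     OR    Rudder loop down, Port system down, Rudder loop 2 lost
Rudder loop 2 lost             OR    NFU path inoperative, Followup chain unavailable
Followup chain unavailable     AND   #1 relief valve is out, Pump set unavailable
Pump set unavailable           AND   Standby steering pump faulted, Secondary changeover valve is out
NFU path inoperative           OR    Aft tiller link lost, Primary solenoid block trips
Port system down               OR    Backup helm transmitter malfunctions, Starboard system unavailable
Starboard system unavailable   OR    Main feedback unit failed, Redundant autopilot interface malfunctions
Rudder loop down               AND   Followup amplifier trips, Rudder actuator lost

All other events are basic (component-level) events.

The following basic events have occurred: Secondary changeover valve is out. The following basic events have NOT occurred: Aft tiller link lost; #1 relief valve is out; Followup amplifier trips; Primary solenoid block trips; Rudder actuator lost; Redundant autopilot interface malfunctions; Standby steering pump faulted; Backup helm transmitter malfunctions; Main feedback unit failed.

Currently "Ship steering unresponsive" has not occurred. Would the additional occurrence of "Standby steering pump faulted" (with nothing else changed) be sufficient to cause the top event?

No

Counterfactual: set "Standby steering pump faulted" to occurred.
Rudder loop down [AND]: Followup amplifier trips=not, Rudder actuator lost=not → not all inputs occur → does not occur.
Starboard system unavailable [OR]: Main feedback unit failed=not, Redundant autopilot interface malfunctions=not → no input occurs → does not occur.
Port system down [OR]: Backup helm transmitter malfunctions=not, Starboard system unavailable=not → no input occurs → does not occur.
NFU path inoperative [OR]: Aft tiller link lost=not, Primary solenoid block trips=not → no input occurs → does not occur.
Pump set unavailable [AND]: Standby steering pump faulted=occurs, Secondary changeover valve is out=occurs → all inputs occur → occurs.
Followup chain unavailable [AND]: #1 relief valve is out=not, Pump set unavailable=occurs → not all inputs occur → does not occur.
Rudder loop 2 lost [OR]: NFU path inoperative=not, Followup chain unavailable=not → no input occurs → does not occur.
Ship steering unresponsive [OR]: Rudder loop down=not, Port system down=not, Rudder loop 2 lost=not → no input occurs → does not occur.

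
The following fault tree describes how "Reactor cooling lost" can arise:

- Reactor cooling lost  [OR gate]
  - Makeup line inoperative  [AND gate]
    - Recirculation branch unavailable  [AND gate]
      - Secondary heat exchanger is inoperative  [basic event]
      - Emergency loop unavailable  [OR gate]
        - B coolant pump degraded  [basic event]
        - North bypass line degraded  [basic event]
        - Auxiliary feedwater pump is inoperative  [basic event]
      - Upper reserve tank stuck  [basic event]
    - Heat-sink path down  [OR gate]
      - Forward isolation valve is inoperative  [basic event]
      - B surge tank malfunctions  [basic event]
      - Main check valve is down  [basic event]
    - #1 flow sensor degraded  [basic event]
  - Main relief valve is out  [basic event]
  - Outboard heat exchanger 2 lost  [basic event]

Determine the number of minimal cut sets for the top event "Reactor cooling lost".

11

Emergency loop unavailable [OR]: union of children's cut sets → 3 cut set(s).
Recirculation branch unavailable [AND]: one cut set from each child combined → 1 × 3 × 1 = 3 cut set(s).
Heat-sink path down [OR]: union of children's cut sets → 3 cut set(s).
Makeup line inoperative [AND]: one cut set from each child combined → 3 × 3 × 1 = 9 cut set(s).
Reactor cooling lost [OR]: union of children's cut sets → 11 cut set(s).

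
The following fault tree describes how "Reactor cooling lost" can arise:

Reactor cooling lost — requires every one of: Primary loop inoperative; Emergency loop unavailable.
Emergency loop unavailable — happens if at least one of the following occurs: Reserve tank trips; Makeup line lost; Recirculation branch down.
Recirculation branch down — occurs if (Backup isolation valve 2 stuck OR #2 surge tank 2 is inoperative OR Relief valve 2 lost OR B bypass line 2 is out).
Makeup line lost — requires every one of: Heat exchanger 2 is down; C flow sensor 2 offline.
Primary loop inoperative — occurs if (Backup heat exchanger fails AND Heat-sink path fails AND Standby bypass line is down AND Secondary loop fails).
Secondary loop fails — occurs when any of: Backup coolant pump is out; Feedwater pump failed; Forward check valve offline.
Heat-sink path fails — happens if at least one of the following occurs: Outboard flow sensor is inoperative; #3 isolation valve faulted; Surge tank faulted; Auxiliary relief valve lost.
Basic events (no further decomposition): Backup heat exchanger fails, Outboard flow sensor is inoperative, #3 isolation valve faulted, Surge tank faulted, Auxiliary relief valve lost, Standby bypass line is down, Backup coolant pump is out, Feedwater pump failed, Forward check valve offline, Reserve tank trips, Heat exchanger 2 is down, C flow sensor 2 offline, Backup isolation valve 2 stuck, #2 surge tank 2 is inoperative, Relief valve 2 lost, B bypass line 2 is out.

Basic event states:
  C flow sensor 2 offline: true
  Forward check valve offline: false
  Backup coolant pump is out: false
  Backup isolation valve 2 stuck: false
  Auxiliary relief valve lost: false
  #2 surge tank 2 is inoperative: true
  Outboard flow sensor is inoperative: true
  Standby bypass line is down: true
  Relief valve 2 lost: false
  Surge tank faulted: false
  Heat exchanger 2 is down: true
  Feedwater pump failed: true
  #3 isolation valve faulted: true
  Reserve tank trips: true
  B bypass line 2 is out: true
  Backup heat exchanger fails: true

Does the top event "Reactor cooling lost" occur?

Heat-sink path fails [OR]: Outboard flow sensor is inoperative=occurs, #3 isolation valve faulted=occurs, Surge tank faulted=not, Auxiliary relief valve lost=not → at least one input occurs → occurs.
Secondary loop fails [OR]: Backup coolant pump is out=not, Feedwater pump failed=occurs, Forward check valve offline=not → at least one input occurs → occurs.
Primary loop inoperative [AND]: Backup heat exchanger fails=occurs, Heat-sink path fails=occurs, Standby bypass line is down=occurs, Secondary loop fails=occurs → all inputs occur → occurs.
Makeup line lost [AND]: Heat exchanger 2 is down=occurs, C flow sensor 2 offline=occurs → all inputs occur → occurs.
Recirculation branch down [OR]: Backup isolation valve 2 stuck=not, #2 surge tank 2 is inoperative=occurs, Relief valve 2 lost=not, B bypass line 2 is out=occurs → at least one input occurs → occurs.
Emergency loop unavailable [OR]: Reserve tank trips=occurs, Makeup line lost=occurs, Recirculation branch down=occurs → at least one input occurs → occurs.
Reactor cooling lost [AND]: Primary loop inoperative=occurs, Emergency loop unavailable=occurs → all inputs occur → occurs.

Yes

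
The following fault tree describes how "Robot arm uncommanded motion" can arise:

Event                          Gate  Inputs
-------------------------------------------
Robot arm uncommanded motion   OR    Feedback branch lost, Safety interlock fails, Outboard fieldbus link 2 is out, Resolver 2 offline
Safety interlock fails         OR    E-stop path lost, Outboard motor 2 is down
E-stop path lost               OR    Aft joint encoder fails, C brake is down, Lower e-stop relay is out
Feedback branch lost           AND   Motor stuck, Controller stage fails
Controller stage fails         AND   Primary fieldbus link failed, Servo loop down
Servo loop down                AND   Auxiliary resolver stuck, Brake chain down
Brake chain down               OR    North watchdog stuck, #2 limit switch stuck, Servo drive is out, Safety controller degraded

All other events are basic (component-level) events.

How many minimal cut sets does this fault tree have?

10

Brake chain down [OR]: union of children's cut sets → 4 cut set(s).
Servo loop down [AND]: one cut set from each child combined → 1 × 4 = 4 cut set(s).
Controller stage fails [AND]: one cut set from each child combined → 1 × 4 = 4 cut set(s).
Feedback branch lost [AND]: one cut set from each child combined → 1 × 4 = 4 cut set(s).
E-stop path lost [OR]: union of children's cut sets → 3 cut set(s).
Safety interlock fails [OR]: union of children's cut sets → 4 cut set(s).
Robot arm uncommanded motion [OR]: union of children's cut sets → 10 cut set(s).
Minimal cut sets: {Auxiliary resolver stuck, Motor stuck, North watchdog stuck, Primary fieldbus link failed}; {#2 limit switch stuck, Auxiliary resolver stuck, Motor stuck, Primary fieldbus link failed}; {Auxiliary resolver stuck, Motor stuck, Primary fieldbus link failed, Servo drive is out}; {Auxiliary resolver stuck, Motor stuck, Primary fieldbus link failed, Safety controller degraded}; {Aft joint encoder fails}; {C brake is down}; {Lower e-stop relay is out}; {Outboard motor 2 is down}; {Outboard fieldbus link 2 is out}; {Resolver 2 offline}.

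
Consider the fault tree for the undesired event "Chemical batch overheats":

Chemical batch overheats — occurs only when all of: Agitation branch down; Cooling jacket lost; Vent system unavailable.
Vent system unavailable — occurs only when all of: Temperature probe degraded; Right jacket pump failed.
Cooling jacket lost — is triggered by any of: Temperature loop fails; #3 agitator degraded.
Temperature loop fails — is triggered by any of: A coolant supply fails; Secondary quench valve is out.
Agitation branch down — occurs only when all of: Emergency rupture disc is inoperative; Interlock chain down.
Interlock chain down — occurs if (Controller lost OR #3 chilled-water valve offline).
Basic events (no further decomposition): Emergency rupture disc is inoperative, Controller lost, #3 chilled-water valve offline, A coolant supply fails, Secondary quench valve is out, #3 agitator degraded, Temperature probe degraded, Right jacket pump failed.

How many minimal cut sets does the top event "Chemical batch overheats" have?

Interlock chain down [OR]: union of children's cut sets → 2 cut set(s).
Agitation branch down [AND]: one cut set from each child combined → 1 × 2 = 2 cut set(s).
Temperature loop fails [OR]: union of children's cut sets → 2 cut set(s).
Cooling jacket lost [OR]: union of children's cut sets → 3 cut set(s).
Vent system unavailable [AND]: one cut set from each child combined → 1 × 1 = 1 cut set(s).
Chemical batch overheats [AND]: one cut set from each child combined → 2 × 3 × 1 = 6 cut set(s).
Minimal cut sets: {A coolant supply fails, Controller lost, Emergency rupture disc is inoperative, Right jacket pump failed, Temperature probe degraded}; {Controller lost, Emergency rupture disc is inoperative, Right jacket pump failed, Secondary quench valve is out, Temperature probe degraded}; {#3 agitator degraded, Controller lost, Emergency rupture disc is inoperative, Right jacket pump failed, Temperature probe degraded}; {#3 chilled-water valve offline, A coolant supply fails, Emergency rupture disc is inoperative, Right jacket pump failed, Temperature probe degraded}; {#3 chilled-water valve offline, Emergency rupture disc is inoperative, Right jacket pump failed, Secondary quench valve is out, Temperature probe degraded}; {#3 agitator degraded, #3 chilled-water valve offline, Emergency rupture disc is inoperative, Right jacket pump failed, Temperature probe degraded}.

6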